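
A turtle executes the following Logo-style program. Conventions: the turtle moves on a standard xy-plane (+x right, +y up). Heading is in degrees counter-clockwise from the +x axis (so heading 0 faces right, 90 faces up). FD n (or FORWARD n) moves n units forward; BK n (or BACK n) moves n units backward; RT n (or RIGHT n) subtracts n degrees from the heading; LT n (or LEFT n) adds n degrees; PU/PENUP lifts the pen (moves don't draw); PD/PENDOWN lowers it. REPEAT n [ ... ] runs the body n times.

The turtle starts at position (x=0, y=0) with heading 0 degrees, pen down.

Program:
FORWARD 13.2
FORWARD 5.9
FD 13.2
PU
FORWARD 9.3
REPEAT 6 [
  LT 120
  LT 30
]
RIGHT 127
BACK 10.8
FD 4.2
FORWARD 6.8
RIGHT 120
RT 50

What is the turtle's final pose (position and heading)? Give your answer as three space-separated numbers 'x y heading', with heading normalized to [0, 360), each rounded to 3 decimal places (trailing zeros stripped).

Answer: 41.72 0.16 243

Derivation:
Executing turtle program step by step:
Start: pos=(0,0), heading=0, pen down
FD 13.2: (0,0) -> (13.2,0) [heading=0, draw]
FD 5.9: (13.2,0) -> (19.1,0) [heading=0, draw]
FD 13.2: (19.1,0) -> (32.3,0) [heading=0, draw]
PU: pen up
FD 9.3: (32.3,0) -> (41.6,0) [heading=0, move]
REPEAT 6 [
  -- iteration 1/6 --
  LT 120: heading 0 -> 120
  LT 30: heading 120 -> 150
  -- iteration 2/6 --
  LT 120: heading 150 -> 270
  LT 30: heading 270 -> 300
  -- iteration 3/6 --
  LT 120: heading 300 -> 60
  LT 30: heading 60 -> 90
  -- iteration 4/6 --
  LT 120: heading 90 -> 210
  LT 30: heading 210 -> 240
  -- iteration 5/6 --
  LT 120: heading 240 -> 0
  LT 30: heading 0 -> 30
  -- iteration 6/6 --
  LT 120: heading 30 -> 150
  LT 30: heading 150 -> 180
]
RT 127: heading 180 -> 53
BK 10.8: (41.6,0) -> (35.1,-8.625) [heading=53, move]
FD 4.2: (35.1,-8.625) -> (37.628,-5.271) [heading=53, move]
FD 6.8: (37.628,-5.271) -> (41.72,0.16) [heading=53, move]
RT 120: heading 53 -> 293
RT 50: heading 293 -> 243
Final: pos=(41.72,0.16), heading=243, 3 segment(s) drawn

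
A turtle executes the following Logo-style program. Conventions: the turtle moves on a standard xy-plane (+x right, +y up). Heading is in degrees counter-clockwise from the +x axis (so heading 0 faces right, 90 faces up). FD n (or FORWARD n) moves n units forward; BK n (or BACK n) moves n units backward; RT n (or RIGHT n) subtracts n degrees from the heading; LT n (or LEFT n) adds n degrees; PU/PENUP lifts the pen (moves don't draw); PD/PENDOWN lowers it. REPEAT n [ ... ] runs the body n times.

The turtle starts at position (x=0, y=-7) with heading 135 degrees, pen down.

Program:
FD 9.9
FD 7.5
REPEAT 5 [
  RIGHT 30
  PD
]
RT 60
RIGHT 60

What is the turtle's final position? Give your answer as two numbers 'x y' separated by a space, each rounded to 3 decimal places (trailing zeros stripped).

Executing turtle program step by step:
Start: pos=(0,-7), heading=135, pen down
FD 9.9: (0,-7) -> (-7,0) [heading=135, draw]
FD 7.5: (-7,0) -> (-12.304,5.304) [heading=135, draw]
REPEAT 5 [
  -- iteration 1/5 --
  RT 30: heading 135 -> 105
  PD: pen down
  -- iteration 2/5 --
  RT 30: heading 105 -> 75
  PD: pen down
  -- iteration 3/5 --
  RT 30: heading 75 -> 45
  PD: pen down
  -- iteration 4/5 --
  RT 30: heading 45 -> 15
  PD: pen down
  -- iteration 5/5 --
  RT 30: heading 15 -> 345
  PD: pen down
]
RT 60: heading 345 -> 285
RT 60: heading 285 -> 225
Final: pos=(-12.304,5.304), heading=225, 2 segment(s) drawn

Answer: -12.304 5.304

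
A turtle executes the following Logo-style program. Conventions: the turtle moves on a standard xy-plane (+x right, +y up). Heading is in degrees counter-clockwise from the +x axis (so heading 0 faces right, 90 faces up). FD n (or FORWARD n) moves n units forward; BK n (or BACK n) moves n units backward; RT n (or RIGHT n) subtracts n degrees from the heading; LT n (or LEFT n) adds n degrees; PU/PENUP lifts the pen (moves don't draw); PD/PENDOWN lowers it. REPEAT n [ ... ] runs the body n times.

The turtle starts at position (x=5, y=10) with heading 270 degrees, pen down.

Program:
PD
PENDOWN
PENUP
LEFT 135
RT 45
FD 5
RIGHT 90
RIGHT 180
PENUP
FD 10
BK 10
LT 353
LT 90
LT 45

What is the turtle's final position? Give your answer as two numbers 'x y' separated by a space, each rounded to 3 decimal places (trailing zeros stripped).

Answer: 10 10

Derivation:
Executing turtle program step by step:
Start: pos=(5,10), heading=270, pen down
PD: pen down
PD: pen down
PU: pen up
LT 135: heading 270 -> 45
RT 45: heading 45 -> 0
FD 5: (5,10) -> (10,10) [heading=0, move]
RT 90: heading 0 -> 270
RT 180: heading 270 -> 90
PU: pen up
FD 10: (10,10) -> (10,20) [heading=90, move]
BK 10: (10,20) -> (10,10) [heading=90, move]
LT 353: heading 90 -> 83
LT 90: heading 83 -> 173
LT 45: heading 173 -> 218
Final: pos=(10,10), heading=218, 0 segment(s) drawn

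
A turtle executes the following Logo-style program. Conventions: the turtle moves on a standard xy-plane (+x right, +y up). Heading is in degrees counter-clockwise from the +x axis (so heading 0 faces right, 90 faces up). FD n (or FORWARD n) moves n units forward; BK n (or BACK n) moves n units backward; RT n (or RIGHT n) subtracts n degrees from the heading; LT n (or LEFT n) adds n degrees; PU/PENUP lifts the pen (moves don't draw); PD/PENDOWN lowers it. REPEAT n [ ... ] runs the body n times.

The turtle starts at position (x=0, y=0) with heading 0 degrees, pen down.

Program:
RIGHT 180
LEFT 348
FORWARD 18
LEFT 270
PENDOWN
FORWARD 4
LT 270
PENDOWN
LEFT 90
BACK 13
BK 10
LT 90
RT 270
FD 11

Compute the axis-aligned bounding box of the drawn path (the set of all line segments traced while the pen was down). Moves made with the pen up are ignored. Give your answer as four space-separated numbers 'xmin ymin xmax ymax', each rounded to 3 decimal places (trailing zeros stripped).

Executing turtle program step by step:
Start: pos=(0,0), heading=0, pen down
RT 180: heading 0 -> 180
LT 348: heading 180 -> 168
FD 18: (0,0) -> (-17.607,3.742) [heading=168, draw]
LT 270: heading 168 -> 78
PD: pen down
FD 4: (-17.607,3.742) -> (-16.775,7.655) [heading=78, draw]
LT 270: heading 78 -> 348
PD: pen down
LT 90: heading 348 -> 78
BK 13: (-16.775,7.655) -> (-19.478,-5.061) [heading=78, draw]
BK 10: (-19.478,-5.061) -> (-21.557,-14.842) [heading=78, draw]
LT 90: heading 78 -> 168
RT 270: heading 168 -> 258
FD 11: (-21.557,-14.842) -> (-23.844,-25.602) [heading=258, draw]
Final: pos=(-23.844,-25.602), heading=258, 5 segment(s) drawn

Segment endpoints: x in {-23.844, -21.557, -19.478, -17.607, -16.775, 0}, y in {-25.602, -14.842, -5.061, 0, 3.742, 7.655}
xmin=-23.844, ymin=-25.602, xmax=0, ymax=7.655

Answer: -23.844 -25.602 0 7.655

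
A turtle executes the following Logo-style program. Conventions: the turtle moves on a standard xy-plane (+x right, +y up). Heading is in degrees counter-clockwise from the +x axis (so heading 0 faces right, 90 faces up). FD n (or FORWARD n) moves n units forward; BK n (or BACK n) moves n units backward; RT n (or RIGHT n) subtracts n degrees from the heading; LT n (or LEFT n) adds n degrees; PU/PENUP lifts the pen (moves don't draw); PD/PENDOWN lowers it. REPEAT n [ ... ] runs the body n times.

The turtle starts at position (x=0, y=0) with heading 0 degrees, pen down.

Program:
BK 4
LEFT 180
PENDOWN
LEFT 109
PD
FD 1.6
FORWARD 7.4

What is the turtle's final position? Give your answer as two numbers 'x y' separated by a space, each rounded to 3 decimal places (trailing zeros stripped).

Answer: -1.07 -8.51

Derivation:
Executing turtle program step by step:
Start: pos=(0,0), heading=0, pen down
BK 4: (0,0) -> (-4,0) [heading=0, draw]
LT 180: heading 0 -> 180
PD: pen down
LT 109: heading 180 -> 289
PD: pen down
FD 1.6: (-4,0) -> (-3.479,-1.513) [heading=289, draw]
FD 7.4: (-3.479,-1.513) -> (-1.07,-8.51) [heading=289, draw]
Final: pos=(-1.07,-8.51), heading=289, 3 segment(s) drawn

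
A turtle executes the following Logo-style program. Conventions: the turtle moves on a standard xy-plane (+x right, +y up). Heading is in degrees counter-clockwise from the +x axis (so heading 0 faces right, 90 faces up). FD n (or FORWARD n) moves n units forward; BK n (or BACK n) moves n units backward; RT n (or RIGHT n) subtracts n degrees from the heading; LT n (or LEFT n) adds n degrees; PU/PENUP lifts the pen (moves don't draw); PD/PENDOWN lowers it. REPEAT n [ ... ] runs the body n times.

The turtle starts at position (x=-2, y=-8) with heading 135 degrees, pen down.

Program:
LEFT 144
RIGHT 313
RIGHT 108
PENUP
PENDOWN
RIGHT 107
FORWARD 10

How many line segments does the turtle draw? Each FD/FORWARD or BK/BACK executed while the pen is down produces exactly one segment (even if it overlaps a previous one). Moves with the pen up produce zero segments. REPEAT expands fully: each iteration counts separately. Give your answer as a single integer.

Executing turtle program step by step:
Start: pos=(-2,-8), heading=135, pen down
LT 144: heading 135 -> 279
RT 313: heading 279 -> 326
RT 108: heading 326 -> 218
PU: pen up
PD: pen down
RT 107: heading 218 -> 111
FD 10: (-2,-8) -> (-5.584,1.336) [heading=111, draw]
Final: pos=(-5.584,1.336), heading=111, 1 segment(s) drawn
Segments drawn: 1

Answer: 1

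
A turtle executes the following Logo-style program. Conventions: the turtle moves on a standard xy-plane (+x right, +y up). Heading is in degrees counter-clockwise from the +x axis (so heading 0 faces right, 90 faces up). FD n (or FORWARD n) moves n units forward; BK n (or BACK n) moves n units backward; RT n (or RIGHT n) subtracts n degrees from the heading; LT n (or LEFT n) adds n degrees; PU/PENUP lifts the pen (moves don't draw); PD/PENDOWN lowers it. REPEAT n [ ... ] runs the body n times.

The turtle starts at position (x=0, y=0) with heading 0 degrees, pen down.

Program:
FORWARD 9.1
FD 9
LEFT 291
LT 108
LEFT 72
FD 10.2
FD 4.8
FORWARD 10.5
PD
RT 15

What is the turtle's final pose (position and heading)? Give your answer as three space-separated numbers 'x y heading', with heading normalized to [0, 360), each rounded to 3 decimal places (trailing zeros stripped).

Executing turtle program step by step:
Start: pos=(0,0), heading=0, pen down
FD 9.1: (0,0) -> (9.1,0) [heading=0, draw]
FD 9: (9.1,0) -> (18.1,0) [heading=0, draw]
LT 291: heading 0 -> 291
LT 108: heading 291 -> 39
LT 72: heading 39 -> 111
FD 10.2: (18.1,0) -> (14.445,9.523) [heading=111, draw]
FD 4.8: (14.445,9.523) -> (12.724,14.004) [heading=111, draw]
FD 10.5: (12.724,14.004) -> (8.962,23.806) [heading=111, draw]
PD: pen down
RT 15: heading 111 -> 96
Final: pos=(8.962,23.806), heading=96, 5 segment(s) drawn

Answer: 8.962 23.806 96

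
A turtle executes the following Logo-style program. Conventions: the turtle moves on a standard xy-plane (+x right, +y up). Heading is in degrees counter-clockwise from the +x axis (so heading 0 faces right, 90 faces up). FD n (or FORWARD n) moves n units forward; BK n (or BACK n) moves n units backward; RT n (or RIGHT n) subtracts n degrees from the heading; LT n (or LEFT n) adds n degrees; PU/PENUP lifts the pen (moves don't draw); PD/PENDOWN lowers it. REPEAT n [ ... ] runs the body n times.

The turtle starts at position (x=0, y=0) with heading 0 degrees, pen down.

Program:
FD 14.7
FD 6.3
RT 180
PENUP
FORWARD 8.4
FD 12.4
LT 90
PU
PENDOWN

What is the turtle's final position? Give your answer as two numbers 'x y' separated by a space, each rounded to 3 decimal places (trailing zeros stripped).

Answer: 0.2 0

Derivation:
Executing turtle program step by step:
Start: pos=(0,0), heading=0, pen down
FD 14.7: (0,0) -> (14.7,0) [heading=0, draw]
FD 6.3: (14.7,0) -> (21,0) [heading=0, draw]
RT 180: heading 0 -> 180
PU: pen up
FD 8.4: (21,0) -> (12.6,0) [heading=180, move]
FD 12.4: (12.6,0) -> (0.2,0) [heading=180, move]
LT 90: heading 180 -> 270
PU: pen up
PD: pen down
Final: pos=(0.2,0), heading=270, 2 segment(s) drawn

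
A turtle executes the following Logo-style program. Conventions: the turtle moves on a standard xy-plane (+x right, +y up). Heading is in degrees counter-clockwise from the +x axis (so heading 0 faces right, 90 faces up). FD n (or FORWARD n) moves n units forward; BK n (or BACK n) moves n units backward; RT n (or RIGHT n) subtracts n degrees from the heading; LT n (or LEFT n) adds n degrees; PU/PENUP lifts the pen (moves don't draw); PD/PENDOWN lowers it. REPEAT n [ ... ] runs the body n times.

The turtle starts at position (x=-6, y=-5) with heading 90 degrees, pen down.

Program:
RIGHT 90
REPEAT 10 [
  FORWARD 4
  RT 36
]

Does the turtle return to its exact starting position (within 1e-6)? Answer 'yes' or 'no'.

Answer: yes

Derivation:
Executing turtle program step by step:
Start: pos=(-6,-5), heading=90, pen down
RT 90: heading 90 -> 0
REPEAT 10 [
  -- iteration 1/10 --
  FD 4: (-6,-5) -> (-2,-5) [heading=0, draw]
  RT 36: heading 0 -> 324
  -- iteration 2/10 --
  FD 4: (-2,-5) -> (1.236,-7.351) [heading=324, draw]
  RT 36: heading 324 -> 288
  -- iteration 3/10 --
  FD 4: (1.236,-7.351) -> (2.472,-11.155) [heading=288, draw]
  RT 36: heading 288 -> 252
  -- iteration 4/10 --
  FD 4: (2.472,-11.155) -> (1.236,-14.96) [heading=252, draw]
  RT 36: heading 252 -> 216
  -- iteration 5/10 --
  FD 4: (1.236,-14.96) -> (-2,-17.311) [heading=216, draw]
  RT 36: heading 216 -> 180
  -- iteration 6/10 --
  FD 4: (-2,-17.311) -> (-6,-17.311) [heading=180, draw]
  RT 36: heading 180 -> 144
  -- iteration 7/10 --
  FD 4: (-6,-17.311) -> (-9.236,-14.96) [heading=144, draw]
  RT 36: heading 144 -> 108
  -- iteration 8/10 --
  FD 4: (-9.236,-14.96) -> (-10.472,-11.155) [heading=108, draw]
  RT 36: heading 108 -> 72
  -- iteration 9/10 --
  FD 4: (-10.472,-11.155) -> (-9.236,-7.351) [heading=72, draw]
  RT 36: heading 72 -> 36
  -- iteration 10/10 --
  FD 4: (-9.236,-7.351) -> (-6,-5) [heading=36, draw]
  RT 36: heading 36 -> 0
]
Final: pos=(-6,-5), heading=0, 10 segment(s) drawn

Start position: (-6, -5)
Final position: (-6, -5)
Distance = 0; < 1e-6 -> CLOSED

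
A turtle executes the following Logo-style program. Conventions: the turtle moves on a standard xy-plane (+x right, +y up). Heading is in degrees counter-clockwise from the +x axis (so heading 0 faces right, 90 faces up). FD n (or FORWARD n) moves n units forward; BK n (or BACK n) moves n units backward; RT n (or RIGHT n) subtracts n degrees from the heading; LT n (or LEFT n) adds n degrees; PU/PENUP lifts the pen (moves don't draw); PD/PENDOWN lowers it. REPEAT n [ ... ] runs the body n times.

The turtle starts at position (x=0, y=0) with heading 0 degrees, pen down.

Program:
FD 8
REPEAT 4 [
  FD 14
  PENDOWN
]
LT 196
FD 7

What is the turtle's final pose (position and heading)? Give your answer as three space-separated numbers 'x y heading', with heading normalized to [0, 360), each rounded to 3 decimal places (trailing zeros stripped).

Answer: 57.271 -1.929 196

Derivation:
Executing turtle program step by step:
Start: pos=(0,0), heading=0, pen down
FD 8: (0,0) -> (8,0) [heading=0, draw]
REPEAT 4 [
  -- iteration 1/4 --
  FD 14: (8,0) -> (22,0) [heading=0, draw]
  PD: pen down
  -- iteration 2/4 --
  FD 14: (22,0) -> (36,0) [heading=0, draw]
  PD: pen down
  -- iteration 3/4 --
  FD 14: (36,0) -> (50,0) [heading=0, draw]
  PD: pen down
  -- iteration 4/4 --
  FD 14: (50,0) -> (64,0) [heading=0, draw]
  PD: pen down
]
LT 196: heading 0 -> 196
FD 7: (64,0) -> (57.271,-1.929) [heading=196, draw]
Final: pos=(57.271,-1.929), heading=196, 6 segment(s) drawn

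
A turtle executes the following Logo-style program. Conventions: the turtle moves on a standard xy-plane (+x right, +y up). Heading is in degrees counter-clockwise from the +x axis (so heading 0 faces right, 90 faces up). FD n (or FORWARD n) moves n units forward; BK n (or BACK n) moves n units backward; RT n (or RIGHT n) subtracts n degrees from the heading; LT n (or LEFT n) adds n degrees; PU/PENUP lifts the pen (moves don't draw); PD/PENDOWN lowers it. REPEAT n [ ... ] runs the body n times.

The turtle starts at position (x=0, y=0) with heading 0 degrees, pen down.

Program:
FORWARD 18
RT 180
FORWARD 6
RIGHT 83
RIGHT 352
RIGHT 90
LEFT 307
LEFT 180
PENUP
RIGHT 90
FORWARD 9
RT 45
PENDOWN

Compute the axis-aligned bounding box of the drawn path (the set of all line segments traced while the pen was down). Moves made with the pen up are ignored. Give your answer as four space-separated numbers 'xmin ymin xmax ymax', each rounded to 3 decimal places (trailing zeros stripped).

Executing turtle program step by step:
Start: pos=(0,0), heading=0, pen down
FD 18: (0,0) -> (18,0) [heading=0, draw]
RT 180: heading 0 -> 180
FD 6: (18,0) -> (12,0) [heading=180, draw]
RT 83: heading 180 -> 97
RT 352: heading 97 -> 105
RT 90: heading 105 -> 15
LT 307: heading 15 -> 322
LT 180: heading 322 -> 142
PU: pen up
RT 90: heading 142 -> 52
FD 9: (12,0) -> (17.541,7.092) [heading=52, move]
RT 45: heading 52 -> 7
PD: pen down
Final: pos=(17.541,7.092), heading=7, 2 segment(s) drawn

Segment endpoints: x in {0, 12, 18}, y in {0, 0}
xmin=0, ymin=0, xmax=18, ymax=0

Answer: 0 0 18 0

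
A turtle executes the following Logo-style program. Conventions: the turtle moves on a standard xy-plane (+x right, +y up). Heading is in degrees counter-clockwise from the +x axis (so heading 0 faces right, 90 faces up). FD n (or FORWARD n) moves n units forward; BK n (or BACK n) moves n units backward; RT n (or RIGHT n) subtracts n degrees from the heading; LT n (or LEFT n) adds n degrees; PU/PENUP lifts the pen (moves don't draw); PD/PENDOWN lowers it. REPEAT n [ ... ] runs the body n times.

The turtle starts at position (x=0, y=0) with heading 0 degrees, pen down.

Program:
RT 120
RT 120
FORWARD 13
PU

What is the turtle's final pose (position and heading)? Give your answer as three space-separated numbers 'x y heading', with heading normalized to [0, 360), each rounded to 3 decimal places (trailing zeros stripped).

Answer: -6.5 11.258 120

Derivation:
Executing turtle program step by step:
Start: pos=(0,0), heading=0, pen down
RT 120: heading 0 -> 240
RT 120: heading 240 -> 120
FD 13: (0,0) -> (-6.5,11.258) [heading=120, draw]
PU: pen up
Final: pos=(-6.5,11.258), heading=120, 1 segment(s) drawn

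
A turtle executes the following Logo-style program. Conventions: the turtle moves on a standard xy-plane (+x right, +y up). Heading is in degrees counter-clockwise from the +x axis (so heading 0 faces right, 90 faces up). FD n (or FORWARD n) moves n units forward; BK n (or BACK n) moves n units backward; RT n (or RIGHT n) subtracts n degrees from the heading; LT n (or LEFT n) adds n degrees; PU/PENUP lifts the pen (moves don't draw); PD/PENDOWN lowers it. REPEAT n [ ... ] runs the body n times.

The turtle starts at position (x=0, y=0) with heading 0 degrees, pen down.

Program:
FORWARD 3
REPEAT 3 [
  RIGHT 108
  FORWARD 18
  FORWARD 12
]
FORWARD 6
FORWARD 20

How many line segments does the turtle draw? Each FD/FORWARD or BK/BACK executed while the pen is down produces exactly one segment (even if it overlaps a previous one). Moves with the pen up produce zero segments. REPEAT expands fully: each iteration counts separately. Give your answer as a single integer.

Executing turtle program step by step:
Start: pos=(0,0), heading=0, pen down
FD 3: (0,0) -> (3,0) [heading=0, draw]
REPEAT 3 [
  -- iteration 1/3 --
  RT 108: heading 0 -> 252
  FD 18: (3,0) -> (-2.562,-17.119) [heading=252, draw]
  FD 12: (-2.562,-17.119) -> (-6.271,-28.532) [heading=252, draw]
  -- iteration 2/3 --
  RT 108: heading 252 -> 144
  FD 18: (-6.271,-28.532) -> (-20.833,-17.952) [heading=144, draw]
  FD 12: (-20.833,-17.952) -> (-30.541,-10.898) [heading=144, draw]
  -- iteration 3/3 --
  RT 108: heading 144 -> 36
  FD 18: (-30.541,-10.898) -> (-15.979,-0.318) [heading=36, draw]
  FD 12: (-15.979,-0.318) -> (-6.271,6.735) [heading=36, draw]
]
FD 6: (-6.271,6.735) -> (-1.416,10.262) [heading=36, draw]
FD 20: (-1.416,10.262) -> (14.764,22.018) [heading=36, draw]
Final: pos=(14.764,22.018), heading=36, 9 segment(s) drawn
Segments drawn: 9

Answer: 9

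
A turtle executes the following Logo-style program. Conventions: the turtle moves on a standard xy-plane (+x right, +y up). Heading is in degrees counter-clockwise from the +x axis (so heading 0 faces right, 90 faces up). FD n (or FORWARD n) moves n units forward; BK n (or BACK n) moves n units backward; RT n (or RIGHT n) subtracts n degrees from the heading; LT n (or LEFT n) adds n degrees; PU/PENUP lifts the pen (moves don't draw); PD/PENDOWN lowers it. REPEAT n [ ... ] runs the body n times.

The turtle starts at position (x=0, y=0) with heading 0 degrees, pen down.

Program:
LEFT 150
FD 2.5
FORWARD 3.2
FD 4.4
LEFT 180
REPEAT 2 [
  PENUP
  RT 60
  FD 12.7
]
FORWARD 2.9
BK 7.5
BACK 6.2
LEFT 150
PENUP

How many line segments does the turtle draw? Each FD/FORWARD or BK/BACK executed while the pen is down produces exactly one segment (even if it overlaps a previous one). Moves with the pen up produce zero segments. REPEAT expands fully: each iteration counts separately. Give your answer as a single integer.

Answer: 3

Derivation:
Executing turtle program step by step:
Start: pos=(0,0), heading=0, pen down
LT 150: heading 0 -> 150
FD 2.5: (0,0) -> (-2.165,1.25) [heading=150, draw]
FD 3.2: (-2.165,1.25) -> (-4.936,2.85) [heading=150, draw]
FD 4.4: (-4.936,2.85) -> (-8.747,5.05) [heading=150, draw]
LT 180: heading 150 -> 330
REPEAT 2 [
  -- iteration 1/2 --
  PU: pen up
  RT 60: heading 330 -> 270
  FD 12.7: (-8.747,5.05) -> (-8.747,-7.65) [heading=270, move]
  -- iteration 2/2 --
  PU: pen up
  RT 60: heading 270 -> 210
  FD 12.7: (-8.747,-7.65) -> (-19.745,-14) [heading=210, move]
]
FD 2.9: (-19.745,-14) -> (-22.257,-15.45) [heading=210, move]
BK 7.5: (-22.257,-15.45) -> (-15.762,-11.7) [heading=210, move]
BK 6.2: (-15.762,-11.7) -> (-10.392,-8.6) [heading=210, move]
LT 150: heading 210 -> 0
PU: pen up
Final: pos=(-10.392,-8.6), heading=0, 3 segment(s) drawn
Segments drawn: 3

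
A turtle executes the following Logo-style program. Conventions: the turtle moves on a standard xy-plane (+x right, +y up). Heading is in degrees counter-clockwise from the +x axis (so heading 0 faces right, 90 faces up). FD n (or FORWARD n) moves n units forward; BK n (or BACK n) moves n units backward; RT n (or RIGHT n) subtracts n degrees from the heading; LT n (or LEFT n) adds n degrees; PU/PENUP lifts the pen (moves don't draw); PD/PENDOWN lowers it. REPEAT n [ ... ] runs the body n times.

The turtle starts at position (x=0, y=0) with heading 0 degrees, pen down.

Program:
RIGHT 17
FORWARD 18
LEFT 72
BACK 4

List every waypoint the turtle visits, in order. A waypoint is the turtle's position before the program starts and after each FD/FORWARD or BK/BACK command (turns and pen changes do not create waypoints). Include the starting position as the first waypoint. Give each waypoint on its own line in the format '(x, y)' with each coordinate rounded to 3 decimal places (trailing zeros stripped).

Answer: (0, 0)
(17.213, -5.263)
(14.919, -8.539)

Derivation:
Executing turtle program step by step:
Start: pos=(0,0), heading=0, pen down
RT 17: heading 0 -> 343
FD 18: (0,0) -> (17.213,-5.263) [heading=343, draw]
LT 72: heading 343 -> 55
BK 4: (17.213,-5.263) -> (14.919,-8.539) [heading=55, draw]
Final: pos=(14.919,-8.539), heading=55, 2 segment(s) drawn
Waypoints (3 total):
(0, 0)
(17.213, -5.263)
(14.919, -8.539)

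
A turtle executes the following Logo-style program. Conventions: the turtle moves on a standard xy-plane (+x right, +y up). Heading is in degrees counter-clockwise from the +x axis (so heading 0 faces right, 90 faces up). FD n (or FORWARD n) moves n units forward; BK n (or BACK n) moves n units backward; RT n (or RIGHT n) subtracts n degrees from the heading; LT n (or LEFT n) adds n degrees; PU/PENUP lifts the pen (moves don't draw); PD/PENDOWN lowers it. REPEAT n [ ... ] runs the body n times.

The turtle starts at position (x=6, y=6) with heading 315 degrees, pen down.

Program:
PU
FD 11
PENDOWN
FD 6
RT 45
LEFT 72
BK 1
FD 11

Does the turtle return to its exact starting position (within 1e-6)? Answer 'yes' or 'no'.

Answer: no

Derivation:
Executing turtle program step by step:
Start: pos=(6,6), heading=315, pen down
PU: pen up
FD 11: (6,6) -> (13.778,-1.778) [heading=315, move]
PD: pen down
FD 6: (13.778,-1.778) -> (18.021,-6.021) [heading=315, draw]
RT 45: heading 315 -> 270
LT 72: heading 270 -> 342
BK 1: (18.021,-6.021) -> (17.07,-5.712) [heading=342, draw]
FD 11: (17.07,-5.712) -> (27.531,-9.111) [heading=342, draw]
Final: pos=(27.531,-9.111), heading=342, 3 segment(s) drawn

Start position: (6, 6)
Final position: (27.531, -9.111)
Distance = 26.305; >= 1e-6 -> NOT closed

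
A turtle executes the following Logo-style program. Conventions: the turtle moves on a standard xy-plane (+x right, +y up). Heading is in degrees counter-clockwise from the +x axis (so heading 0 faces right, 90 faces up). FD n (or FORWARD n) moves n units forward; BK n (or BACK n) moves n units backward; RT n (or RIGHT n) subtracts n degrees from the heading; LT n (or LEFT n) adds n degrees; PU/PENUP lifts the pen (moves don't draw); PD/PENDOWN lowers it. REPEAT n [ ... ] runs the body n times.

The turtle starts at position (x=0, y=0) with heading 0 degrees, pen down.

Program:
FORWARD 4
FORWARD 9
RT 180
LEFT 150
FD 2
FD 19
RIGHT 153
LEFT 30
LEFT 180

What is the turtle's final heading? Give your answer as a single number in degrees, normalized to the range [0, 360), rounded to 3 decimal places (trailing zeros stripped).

Answer: 27

Derivation:
Executing turtle program step by step:
Start: pos=(0,0), heading=0, pen down
FD 4: (0,0) -> (4,0) [heading=0, draw]
FD 9: (4,0) -> (13,0) [heading=0, draw]
RT 180: heading 0 -> 180
LT 150: heading 180 -> 330
FD 2: (13,0) -> (14.732,-1) [heading=330, draw]
FD 19: (14.732,-1) -> (31.187,-10.5) [heading=330, draw]
RT 153: heading 330 -> 177
LT 30: heading 177 -> 207
LT 180: heading 207 -> 27
Final: pos=(31.187,-10.5), heading=27, 4 segment(s) drawn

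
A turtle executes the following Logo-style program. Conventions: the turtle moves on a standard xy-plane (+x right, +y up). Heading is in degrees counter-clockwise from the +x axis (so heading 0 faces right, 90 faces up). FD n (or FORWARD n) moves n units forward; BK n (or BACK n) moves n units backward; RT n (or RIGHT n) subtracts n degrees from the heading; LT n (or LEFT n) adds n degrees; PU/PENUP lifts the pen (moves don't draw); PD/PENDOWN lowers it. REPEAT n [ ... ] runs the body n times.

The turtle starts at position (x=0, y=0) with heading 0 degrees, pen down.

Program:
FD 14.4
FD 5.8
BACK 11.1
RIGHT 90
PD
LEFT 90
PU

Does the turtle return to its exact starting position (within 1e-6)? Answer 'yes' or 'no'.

Executing turtle program step by step:
Start: pos=(0,0), heading=0, pen down
FD 14.4: (0,0) -> (14.4,0) [heading=0, draw]
FD 5.8: (14.4,0) -> (20.2,0) [heading=0, draw]
BK 11.1: (20.2,0) -> (9.1,0) [heading=0, draw]
RT 90: heading 0 -> 270
PD: pen down
LT 90: heading 270 -> 0
PU: pen up
Final: pos=(9.1,0), heading=0, 3 segment(s) drawn

Start position: (0, 0)
Final position: (9.1, 0)
Distance = 9.1; >= 1e-6 -> NOT closed

Answer: no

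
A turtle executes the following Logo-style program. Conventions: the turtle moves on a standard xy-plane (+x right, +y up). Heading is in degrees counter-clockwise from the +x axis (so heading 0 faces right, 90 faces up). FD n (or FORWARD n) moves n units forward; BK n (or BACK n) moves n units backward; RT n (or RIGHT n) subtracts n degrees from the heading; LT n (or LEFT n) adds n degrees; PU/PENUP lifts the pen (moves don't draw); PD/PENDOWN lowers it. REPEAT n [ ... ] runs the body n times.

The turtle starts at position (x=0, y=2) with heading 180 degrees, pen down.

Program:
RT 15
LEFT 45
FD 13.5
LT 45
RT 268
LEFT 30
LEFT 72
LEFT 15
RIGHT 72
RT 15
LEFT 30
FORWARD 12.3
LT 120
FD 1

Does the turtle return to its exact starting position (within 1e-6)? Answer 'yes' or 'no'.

Executing turtle program step by step:
Start: pos=(0,2), heading=180, pen down
RT 15: heading 180 -> 165
LT 45: heading 165 -> 210
FD 13.5: (0,2) -> (-11.691,-4.75) [heading=210, draw]
LT 45: heading 210 -> 255
RT 268: heading 255 -> 347
LT 30: heading 347 -> 17
LT 72: heading 17 -> 89
LT 15: heading 89 -> 104
RT 72: heading 104 -> 32
RT 15: heading 32 -> 17
LT 30: heading 17 -> 47
FD 12.3: (-11.691,-4.75) -> (-3.303,4.246) [heading=47, draw]
LT 120: heading 47 -> 167
FD 1: (-3.303,4.246) -> (-4.277,4.471) [heading=167, draw]
Final: pos=(-4.277,4.471), heading=167, 3 segment(s) drawn

Start position: (0, 2)
Final position: (-4.277, 4.471)
Distance = 4.939; >= 1e-6 -> NOT closed

Answer: no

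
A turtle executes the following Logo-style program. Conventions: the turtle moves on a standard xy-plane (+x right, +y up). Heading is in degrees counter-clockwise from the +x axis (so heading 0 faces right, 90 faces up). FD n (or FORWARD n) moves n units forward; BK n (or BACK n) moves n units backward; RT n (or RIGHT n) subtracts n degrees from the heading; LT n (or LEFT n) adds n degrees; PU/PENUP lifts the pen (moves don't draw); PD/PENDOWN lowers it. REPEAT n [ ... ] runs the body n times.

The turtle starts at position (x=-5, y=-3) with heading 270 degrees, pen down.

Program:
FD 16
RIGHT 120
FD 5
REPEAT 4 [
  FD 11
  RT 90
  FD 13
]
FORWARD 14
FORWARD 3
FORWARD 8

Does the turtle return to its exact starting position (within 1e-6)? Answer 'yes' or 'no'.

Executing turtle program step by step:
Start: pos=(-5,-3), heading=270, pen down
FD 16: (-5,-3) -> (-5,-19) [heading=270, draw]
RT 120: heading 270 -> 150
FD 5: (-5,-19) -> (-9.33,-16.5) [heading=150, draw]
REPEAT 4 [
  -- iteration 1/4 --
  FD 11: (-9.33,-16.5) -> (-18.856,-11) [heading=150, draw]
  RT 90: heading 150 -> 60
  FD 13: (-18.856,-11) -> (-12.356,0.258) [heading=60, draw]
  -- iteration 2/4 --
  FD 11: (-12.356,0.258) -> (-6.856,9.785) [heading=60, draw]
  RT 90: heading 60 -> 330
  FD 13: (-6.856,9.785) -> (4.402,3.285) [heading=330, draw]
  -- iteration 3/4 --
  FD 11: (4.402,3.285) -> (13.928,-2.215) [heading=330, draw]
  RT 90: heading 330 -> 240
  FD 13: (13.928,-2.215) -> (7.428,-13.474) [heading=240, draw]
  -- iteration 4/4 --
  FD 11: (7.428,-13.474) -> (1.928,-23) [heading=240, draw]
  RT 90: heading 240 -> 150
  FD 13: (1.928,-23) -> (-9.33,-16.5) [heading=150, draw]
]
FD 14: (-9.33,-16.5) -> (-21.454,-9.5) [heading=150, draw]
FD 3: (-21.454,-9.5) -> (-24.053,-8) [heading=150, draw]
FD 8: (-24.053,-8) -> (-30.981,-4) [heading=150, draw]
Final: pos=(-30.981,-4), heading=150, 13 segment(s) drawn

Start position: (-5, -3)
Final position: (-30.981, -4)
Distance = 26; >= 1e-6 -> NOT closed

Answer: no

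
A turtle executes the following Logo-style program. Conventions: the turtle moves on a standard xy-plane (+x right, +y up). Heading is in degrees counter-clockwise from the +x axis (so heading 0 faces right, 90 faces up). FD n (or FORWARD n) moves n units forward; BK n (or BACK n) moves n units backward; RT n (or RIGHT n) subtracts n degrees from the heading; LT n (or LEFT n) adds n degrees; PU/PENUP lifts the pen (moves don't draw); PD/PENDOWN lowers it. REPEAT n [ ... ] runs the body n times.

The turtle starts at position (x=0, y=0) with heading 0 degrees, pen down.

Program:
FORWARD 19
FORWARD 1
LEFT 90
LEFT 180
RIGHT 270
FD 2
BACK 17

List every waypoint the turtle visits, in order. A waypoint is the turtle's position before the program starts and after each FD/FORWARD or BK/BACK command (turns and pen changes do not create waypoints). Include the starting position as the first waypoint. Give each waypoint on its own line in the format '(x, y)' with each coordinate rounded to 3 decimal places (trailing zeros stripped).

Executing turtle program step by step:
Start: pos=(0,0), heading=0, pen down
FD 19: (0,0) -> (19,0) [heading=0, draw]
FD 1: (19,0) -> (20,0) [heading=0, draw]
LT 90: heading 0 -> 90
LT 180: heading 90 -> 270
RT 270: heading 270 -> 0
FD 2: (20,0) -> (22,0) [heading=0, draw]
BK 17: (22,0) -> (5,0) [heading=0, draw]
Final: pos=(5,0), heading=0, 4 segment(s) drawn
Waypoints (5 total):
(0, 0)
(19, 0)
(20, 0)
(22, 0)
(5, 0)

Answer: (0, 0)
(19, 0)
(20, 0)
(22, 0)
(5, 0)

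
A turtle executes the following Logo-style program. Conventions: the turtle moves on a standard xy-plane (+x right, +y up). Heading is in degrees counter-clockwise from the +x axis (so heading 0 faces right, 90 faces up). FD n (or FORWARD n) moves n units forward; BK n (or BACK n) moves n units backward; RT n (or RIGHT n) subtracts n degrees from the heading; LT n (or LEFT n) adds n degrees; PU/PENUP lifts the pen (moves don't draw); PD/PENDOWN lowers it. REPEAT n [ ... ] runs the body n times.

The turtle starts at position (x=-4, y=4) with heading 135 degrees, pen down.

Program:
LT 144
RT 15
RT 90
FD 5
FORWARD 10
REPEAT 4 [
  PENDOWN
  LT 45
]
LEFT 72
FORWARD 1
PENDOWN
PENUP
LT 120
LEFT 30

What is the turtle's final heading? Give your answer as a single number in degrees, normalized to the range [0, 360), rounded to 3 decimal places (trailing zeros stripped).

Answer: 216

Derivation:
Executing turtle program step by step:
Start: pos=(-4,4), heading=135, pen down
LT 144: heading 135 -> 279
RT 15: heading 279 -> 264
RT 90: heading 264 -> 174
FD 5: (-4,4) -> (-8.973,4.523) [heading=174, draw]
FD 10: (-8.973,4.523) -> (-18.918,5.568) [heading=174, draw]
REPEAT 4 [
  -- iteration 1/4 --
  PD: pen down
  LT 45: heading 174 -> 219
  -- iteration 2/4 --
  PD: pen down
  LT 45: heading 219 -> 264
  -- iteration 3/4 --
  PD: pen down
  LT 45: heading 264 -> 309
  -- iteration 4/4 --
  PD: pen down
  LT 45: heading 309 -> 354
]
LT 72: heading 354 -> 66
FD 1: (-18.918,5.568) -> (-18.511,6.481) [heading=66, draw]
PD: pen down
PU: pen up
LT 120: heading 66 -> 186
LT 30: heading 186 -> 216
Final: pos=(-18.511,6.481), heading=216, 3 segment(s) drawn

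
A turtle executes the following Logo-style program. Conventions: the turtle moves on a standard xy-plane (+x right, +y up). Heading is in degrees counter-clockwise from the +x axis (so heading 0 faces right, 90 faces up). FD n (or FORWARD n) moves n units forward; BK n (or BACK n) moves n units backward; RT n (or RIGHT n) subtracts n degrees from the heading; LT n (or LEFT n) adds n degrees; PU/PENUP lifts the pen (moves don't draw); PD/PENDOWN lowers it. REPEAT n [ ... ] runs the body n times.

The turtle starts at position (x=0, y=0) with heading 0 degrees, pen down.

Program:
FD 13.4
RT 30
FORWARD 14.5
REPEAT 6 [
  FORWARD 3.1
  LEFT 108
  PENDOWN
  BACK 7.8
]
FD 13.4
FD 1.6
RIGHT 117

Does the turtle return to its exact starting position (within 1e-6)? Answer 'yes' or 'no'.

Executing turtle program step by step:
Start: pos=(0,0), heading=0, pen down
FD 13.4: (0,0) -> (13.4,0) [heading=0, draw]
RT 30: heading 0 -> 330
FD 14.5: (13.4,0) -> (25.957,-7.25) [heading=330, draw]
REPEAT 6 [
  -- iteration 1/6 --
  FD 3.1: (25.957,-7.25) -> (28.642,-8.8) [heading=330, draw]
  LT 108: heading 330 -> 78
  PD: pen down
  BK 7.8: (28.642,-8.8) -> (27.02,-16.43) [heading=78, draw]
  -- iteration 2/6 --
  FD 3.1: (27.02,-16.43) -> (27.665,-13.397) [heading=78, draw]
  LT 108: heading 78 -> 186
  PD: pen down
  BK 7.8: (27.665,-13.397) -> (35.422,-12.582) [heading=186, draw]
  -- iteration 3/6 --
  FD 3.1: (35.422,-12.582) -> (32.339,-12.906) [heading=186, draw]
  LT 108: heading 186 -> 294
  PD: pen down
  BK 7.8: (32.339,-12.906) -> (29.167,-5.78) [heading=294, draw]
  -- iteration 4/6 --
  FD 3.1: (29.167,-5.78) -> (30.427,-8.612) [heading=294, draw]
  LT 108: heading 294 -> 42
  PD: pen down
  BK 7.8: (30.427,-8.612) -> (24.631,-13.832) [heading=42, draw]
  -- iteration 5/6 --
  FD 3.1: (24.631,-13.832) -> (26.935,-11.757) [heading=42, draw]
  LT 108: heading 42 -> 150
  PD: pen down
  BK 7.8: (26.935,-11.757) -> (33.69,-15.657) [heading=150, draw]
  -- iteration 6/6 --
  FD 3.1: (33.69,-15.657) -> (31.005,-14.107) [heading=150, draw]
  LT 108: heading 150 -> 258
  PD: pen down
  BK 7.8: (31.005,-14.107) -> (32.627,-6.478) [heading=258, draw]
]
FD 13.4: (32.627,-6.478) -> (29.841,-19.585) [heading=258, draw]
FD 1.6: (29.841,-19.585) -> (29.508,-21.15) [heading=258, draw]
RT 117: heading 258 -> 141
Final: pos=(29.508,-21.15), heading=141, 16 segment(s) drawn

Start position: (0, 0)
Final position: (29.508, -21.15)
Distance = 36.305; >= 1e-6 -> NOT closed

Answer: no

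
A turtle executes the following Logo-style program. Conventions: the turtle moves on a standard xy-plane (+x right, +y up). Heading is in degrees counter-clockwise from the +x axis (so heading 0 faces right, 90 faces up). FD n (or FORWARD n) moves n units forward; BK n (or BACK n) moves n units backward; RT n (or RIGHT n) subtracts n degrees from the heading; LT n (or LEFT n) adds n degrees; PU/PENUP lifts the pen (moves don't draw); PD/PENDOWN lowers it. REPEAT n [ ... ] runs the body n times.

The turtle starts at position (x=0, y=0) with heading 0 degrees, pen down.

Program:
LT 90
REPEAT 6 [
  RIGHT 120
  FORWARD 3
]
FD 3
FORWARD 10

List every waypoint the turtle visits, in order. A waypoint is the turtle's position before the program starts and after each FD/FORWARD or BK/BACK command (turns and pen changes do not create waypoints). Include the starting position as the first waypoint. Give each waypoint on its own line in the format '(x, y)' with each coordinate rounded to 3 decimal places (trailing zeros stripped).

Answer: (0, 0)
(2.598, -1.5)
(0, -3)
(0, 0)
(2.598, -1.5)
(0, -3)
(0, 0)
(0, 3)
(0, 13)

Derivation:
Executing turtle program step by step:
Start: pos=(0,0), heading=0, pen down
LT 90: heading 0 -> 90
REPEAT 6 [
  -- iteration 1/6 --
  RT 120: heading 90 -> 330
  FD 3: (0,0) -> (2.598,-1.5) [heading=330, draw]
  -- iteration 2/6 --
  RT 120: heading 330 -> 210
  FD 3: (2.598,-1.5) -> (0,-3) [heading=210, draw]
  -- iteration 3/6 --
  RT 120: heading 210 -> 90
  FD 3: (0,-3) -> (0,0) [heading=90, draw]
  -- iteration 4/6 --
  RT 120: heading 90 -> 330
  FD 3: (0,0) -> (2.598,-1.5) [heading=330, draw]
  -- iteration 5/6 --
  RT 120: heading 330 -> 210
  FD 3: (2.598,-1.5) -> (0,-3) [heading=210, draw]
  -- iteration 6/6 --
  RT 120: heading 210 -> 90
  FD 3: (0,-3) -> (0,0) [heading=90, draw]
]
FD 3: (0,0) -> (0,3) [heading=90, draw]
FD 10: (0,3) -> (0,13) [heading=90, draw]
Final: pos=(0,13), heading=90, 8 segment(s) drawn
Waypoints (9 total):
(0, 0)
(2.598, -1.5)
(0, -3)
(0, 0)
(2.598, -1.5)
(0, -3)
(0, 0)
(0, 3)
(0, 13)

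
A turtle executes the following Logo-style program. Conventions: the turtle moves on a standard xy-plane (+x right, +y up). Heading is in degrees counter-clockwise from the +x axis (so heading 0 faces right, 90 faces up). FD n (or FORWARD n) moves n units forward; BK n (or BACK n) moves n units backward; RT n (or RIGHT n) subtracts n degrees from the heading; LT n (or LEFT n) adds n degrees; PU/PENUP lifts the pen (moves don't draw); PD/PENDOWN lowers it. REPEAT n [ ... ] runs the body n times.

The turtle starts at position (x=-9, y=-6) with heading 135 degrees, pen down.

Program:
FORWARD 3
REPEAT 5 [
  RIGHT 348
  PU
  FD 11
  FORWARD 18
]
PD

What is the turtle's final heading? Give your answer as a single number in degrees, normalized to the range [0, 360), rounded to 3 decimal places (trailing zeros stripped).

Executing turtle program step by step:
Start: pos=(-9,-6), heading=135, pen down
FD 3: (-9,-6) -> (-11.121,-3.879) [heading=135, draw]
REPEAT 5 [
  -- iteration 1/5 --
  RT 348: heading 135 -> 147
  PU: pen up
  FD 11: (-11.121,-3.879) -> (-20.347,2.112) [heading=147, move]
  FD 18: (-20.347,2.112) -> (-35.443,11.916) [heading=147, move]
  -- iteration 2/5 --
  RT 348: heading 147 -> 159
  PU: pen up
  FD 11: (-35.443,11.916) -> (-45.712,15.858) [heading=159, move]
  FD 18: (-45.712,15.858) -> (-62.517,22.309) [heading=159, move]
  -- iteration 3/5 --
  RT 348: heading 159 -> 171
  PU: pen up
  FD 11: (-62.517,22.309) -> (-73.381,24.029) [heading=171, move]
  FD 18: (-73.381,24.029) -> (-91.16,26.845) [heading=171, move]
  -- iteration 4/5 --
  RT 348: heading 171 -> 183
  PU: pen up
  FD 11: (-91.16,26.845) -> (-102.144,26.269) [heading=183, move]
  FD 18: (-102.144,26.269) -> (-120.12,25.327) [heading=183, move]
  -- iteration 5/5 --
  RT 348: heading 183 -> 195
  PU: pen up
  FD 11: (-120.12,25.327) -> (-130.745,22.48) [heading=195, move]
  FD 18: (-130.745,22.48) -> (-148.132,17.822) [heading=195, move]
]
PD: pen down
Final: pos=(-148.132,17.822), heading=195, 1 segment(s) drawn

Answer: 195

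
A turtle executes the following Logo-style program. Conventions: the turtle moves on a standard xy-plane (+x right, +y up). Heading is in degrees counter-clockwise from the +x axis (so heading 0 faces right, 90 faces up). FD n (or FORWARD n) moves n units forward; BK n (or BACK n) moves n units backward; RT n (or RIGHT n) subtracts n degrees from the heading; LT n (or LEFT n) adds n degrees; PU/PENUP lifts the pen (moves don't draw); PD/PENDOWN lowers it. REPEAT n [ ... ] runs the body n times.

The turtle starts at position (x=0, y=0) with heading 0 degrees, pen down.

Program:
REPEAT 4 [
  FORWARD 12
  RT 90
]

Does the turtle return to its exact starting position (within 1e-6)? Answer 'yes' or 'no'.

Answer: yes

Derivation:
Executing turtle program step by step:
Start: pos=(0,0), heading=0, pen down
REPEAT 4 [
  -- iteration 1/4 --
  FD 12: (0,0) -> (12,0) [heading=0, draw]
  RT 90: heading 0 -> 270
  -- iteration 2/4 --
  FD 12: (12,0) -> (12,-12) [heading=270, draw]
  RT 90: heading 270 -> 180
  -- iteration 3/4 --
  FD 12: (12,-12) -> (0,-12) [heading=180, draw]
  RT 90: heading 180 -> 90
  -- iteration 4/4 --
  FD 12: (0,-12) -> (0,0) [heading=90, draw]
  RT 90: heading 90 -> 0
]
Final: pos=(0,0), heading=0, 4 segment(s) drawn

Start position: (0, 0)
Final position: (0, 0)
Distance = 0; < 1e-6 -> CLOSED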